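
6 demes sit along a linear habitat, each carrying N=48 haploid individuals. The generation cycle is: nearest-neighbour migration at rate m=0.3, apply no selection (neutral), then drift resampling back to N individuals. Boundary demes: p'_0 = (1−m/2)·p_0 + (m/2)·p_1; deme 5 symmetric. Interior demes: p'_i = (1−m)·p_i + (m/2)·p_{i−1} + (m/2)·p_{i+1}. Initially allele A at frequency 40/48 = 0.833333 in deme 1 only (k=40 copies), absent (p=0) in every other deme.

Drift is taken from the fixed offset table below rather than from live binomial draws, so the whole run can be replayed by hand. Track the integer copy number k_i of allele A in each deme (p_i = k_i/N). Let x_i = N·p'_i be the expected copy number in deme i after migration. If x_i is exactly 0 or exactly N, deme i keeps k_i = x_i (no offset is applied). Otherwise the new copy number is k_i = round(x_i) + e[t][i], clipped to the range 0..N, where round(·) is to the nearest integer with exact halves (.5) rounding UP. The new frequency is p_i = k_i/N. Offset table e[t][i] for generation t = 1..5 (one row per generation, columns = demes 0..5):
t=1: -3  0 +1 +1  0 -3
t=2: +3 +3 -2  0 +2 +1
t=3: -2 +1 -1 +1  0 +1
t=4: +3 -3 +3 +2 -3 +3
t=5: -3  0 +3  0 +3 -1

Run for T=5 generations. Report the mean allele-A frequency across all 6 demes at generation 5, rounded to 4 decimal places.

t=0: k=[0 40 0 0 0 0]
t=1: x=[6.0000 28.0000 6.0000 0.0000 0.0000 0.0000] k=[3 28 7 0 0 0]
t=2: x=[6.7500 21.1000 9.1000 1.0500 0.0000 0.0000] k=[10 24 7 1 0 0]
t=3: x=[12.1000 19.3500 8.6500 1.7500 0.1500 0.0000] k=[10 20 8 3 0 0]
t=4: x=[11.5000 16.7000 9.0500 3.3000 0.4500 0.0000] k=[15 14 12 5 0 0]
t=5: x=[14.8500 13.8500 11.2500 5.3000 0.7500 0.0000] k=[12 14 14 5 4 0]

0.1701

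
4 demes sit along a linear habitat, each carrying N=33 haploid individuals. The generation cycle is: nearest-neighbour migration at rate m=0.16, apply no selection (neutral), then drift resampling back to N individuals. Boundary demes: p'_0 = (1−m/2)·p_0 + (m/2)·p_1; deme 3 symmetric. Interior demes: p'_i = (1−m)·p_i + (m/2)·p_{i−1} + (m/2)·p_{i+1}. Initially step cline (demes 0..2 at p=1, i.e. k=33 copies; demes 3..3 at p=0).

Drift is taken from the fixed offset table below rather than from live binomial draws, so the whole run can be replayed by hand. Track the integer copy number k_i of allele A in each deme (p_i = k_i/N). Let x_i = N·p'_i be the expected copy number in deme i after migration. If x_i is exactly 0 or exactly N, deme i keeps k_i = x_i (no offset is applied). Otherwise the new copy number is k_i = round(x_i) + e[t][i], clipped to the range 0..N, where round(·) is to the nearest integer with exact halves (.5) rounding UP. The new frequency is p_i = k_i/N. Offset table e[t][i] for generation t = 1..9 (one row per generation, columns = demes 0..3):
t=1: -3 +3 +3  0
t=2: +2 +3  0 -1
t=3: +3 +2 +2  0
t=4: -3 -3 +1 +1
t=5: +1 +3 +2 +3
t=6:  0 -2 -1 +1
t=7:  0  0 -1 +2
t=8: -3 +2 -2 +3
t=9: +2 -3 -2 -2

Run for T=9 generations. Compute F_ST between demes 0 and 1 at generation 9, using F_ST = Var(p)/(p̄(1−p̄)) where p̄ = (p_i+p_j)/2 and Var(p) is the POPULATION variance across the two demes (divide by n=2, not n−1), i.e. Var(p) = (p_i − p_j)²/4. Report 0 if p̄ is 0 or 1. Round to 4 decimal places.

0.0295

t=0: k=[33 33 33 0]
t=1: x=[33.0000 33.0000 30.3600 2.6400] k=[33 33 33 3]
t=2: x=[33.0000 33.0000 30.6000 5.4000] k=[33 33 31 4]
t=3: x=[33.0000 32.8400 29.0000 6.1600] k=[33 33 31 6]
t=4: x=[33.0000 32.8400 29.1600 8.0000] k=[33 30 30 9]
t=5: x=[32.7600 30.2400 28.3200 10.6800] k=[33 33 30 14]
t=6: x=[33.0000 32.7600 28.9600 15.2800] k=[33 31 28 16]
t=7: x=[32.8400 30.9200 27.2800 16.9600] k=[33 31 26 19]
t=8: x=[32.8400 30.7600 25.8400 19.5600] k=[30 33 24 23]
t=9: x=[30.2400 32.0400 24.6400 23.0800] k=[32 29 23 21]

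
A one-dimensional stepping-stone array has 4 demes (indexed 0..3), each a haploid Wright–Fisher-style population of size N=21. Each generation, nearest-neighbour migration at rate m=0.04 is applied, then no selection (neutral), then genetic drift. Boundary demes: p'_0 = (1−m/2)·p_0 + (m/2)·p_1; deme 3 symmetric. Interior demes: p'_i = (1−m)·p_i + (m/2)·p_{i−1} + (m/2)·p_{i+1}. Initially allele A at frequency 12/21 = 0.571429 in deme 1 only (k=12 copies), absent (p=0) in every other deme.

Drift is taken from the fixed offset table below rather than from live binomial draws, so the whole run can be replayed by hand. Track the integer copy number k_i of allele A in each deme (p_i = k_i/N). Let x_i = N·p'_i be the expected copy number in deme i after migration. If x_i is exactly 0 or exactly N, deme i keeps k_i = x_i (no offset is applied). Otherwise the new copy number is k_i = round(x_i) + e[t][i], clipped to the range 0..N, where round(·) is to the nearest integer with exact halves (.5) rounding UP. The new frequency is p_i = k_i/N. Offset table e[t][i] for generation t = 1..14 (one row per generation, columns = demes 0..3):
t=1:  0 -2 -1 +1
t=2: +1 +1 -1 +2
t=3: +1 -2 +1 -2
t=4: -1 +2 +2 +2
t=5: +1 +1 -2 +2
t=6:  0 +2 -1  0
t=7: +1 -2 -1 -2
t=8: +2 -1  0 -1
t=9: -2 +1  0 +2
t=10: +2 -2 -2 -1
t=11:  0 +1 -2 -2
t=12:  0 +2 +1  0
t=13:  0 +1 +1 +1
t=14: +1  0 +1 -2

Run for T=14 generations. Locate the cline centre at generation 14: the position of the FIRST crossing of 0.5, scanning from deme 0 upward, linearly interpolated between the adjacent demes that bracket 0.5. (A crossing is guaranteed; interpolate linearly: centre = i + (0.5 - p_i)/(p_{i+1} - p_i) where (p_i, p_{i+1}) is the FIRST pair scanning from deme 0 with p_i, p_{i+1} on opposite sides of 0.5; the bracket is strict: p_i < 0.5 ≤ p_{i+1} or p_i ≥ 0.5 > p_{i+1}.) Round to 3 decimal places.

0.643

t=0: k=[0 12 0 0]
t=1: x=[0.2400 11.5200 0.2400 0.0000] k=[0 10 0 0]
t=2: x=[0.2000 9.6000 0.2000 0.0000] k=[1 11 0 0]
t=3: x=[1.2000 10.5800 0.2200 0.0000] k=[2 9 1 0]
t=4: x=[2.1400 8.7000 1.1400 0.0200] k=[1 11 3 2]
t=5: x=[1.2000 10.6400 3.1400 2.0200] k=[2 12 1 4]
t=6: x=[2.2000 11.5800 1.2800 3.9400] k=[2 14 0 4]
t=7: x=[2.2400 13.4800 0.3600 3.9200] k=[3 11 0 2]
t=8: x=[3.1600 10.6200 0.2600 1.9600] k=[5 10 0 1]
t=9: x=[5.1000 9.7000 0.2200 0.9800] k=[3 11 0 3]
t=10: x=[3.1600 10.6200 0.2800 2.9400] k=[5 9 0 2]
t=11: x=[5.0800 8.7400 0.2200 1.9600] k=[5 10 0 0]
t=12: x=[5.1000 9.7000 0.2000 0.0000] k=[5 12 1 0]
t=13: x=[5.1400 11.6400 1.2000 0.0200] k=[5 13 2 1]
t=14: x=[5.1600 12.6200 2.2000 1.0200] k=[6 13 3 0]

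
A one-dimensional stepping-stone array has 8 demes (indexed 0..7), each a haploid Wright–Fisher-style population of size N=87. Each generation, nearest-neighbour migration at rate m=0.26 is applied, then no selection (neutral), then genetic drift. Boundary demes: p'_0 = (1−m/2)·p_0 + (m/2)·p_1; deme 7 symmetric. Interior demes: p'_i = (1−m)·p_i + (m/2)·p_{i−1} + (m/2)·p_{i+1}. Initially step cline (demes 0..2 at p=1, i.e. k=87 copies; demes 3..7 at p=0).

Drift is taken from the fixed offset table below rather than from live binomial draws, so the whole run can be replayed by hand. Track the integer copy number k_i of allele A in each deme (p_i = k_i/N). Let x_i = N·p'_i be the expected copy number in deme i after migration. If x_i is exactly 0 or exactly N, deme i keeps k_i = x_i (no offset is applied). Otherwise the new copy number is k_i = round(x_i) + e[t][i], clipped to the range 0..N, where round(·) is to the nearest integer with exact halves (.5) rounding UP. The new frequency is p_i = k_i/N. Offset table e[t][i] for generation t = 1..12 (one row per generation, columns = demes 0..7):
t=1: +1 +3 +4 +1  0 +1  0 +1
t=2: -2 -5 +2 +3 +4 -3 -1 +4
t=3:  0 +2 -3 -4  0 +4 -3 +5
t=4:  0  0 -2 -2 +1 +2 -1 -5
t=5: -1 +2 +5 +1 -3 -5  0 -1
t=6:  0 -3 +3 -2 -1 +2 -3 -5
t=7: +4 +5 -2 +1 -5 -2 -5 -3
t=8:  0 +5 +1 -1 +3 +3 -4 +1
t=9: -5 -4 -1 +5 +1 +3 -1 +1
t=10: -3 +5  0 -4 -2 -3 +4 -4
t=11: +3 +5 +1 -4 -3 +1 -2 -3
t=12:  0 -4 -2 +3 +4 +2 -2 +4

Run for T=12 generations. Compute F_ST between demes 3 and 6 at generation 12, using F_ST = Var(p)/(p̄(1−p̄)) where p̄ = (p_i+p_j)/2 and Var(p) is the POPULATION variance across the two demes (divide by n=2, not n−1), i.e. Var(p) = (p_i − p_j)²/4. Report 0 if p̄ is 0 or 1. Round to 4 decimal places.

t=0: k=[87 87 87 0 0 0 0 0]
t=1: x=[87.0000 87.0000 75.6900 11.3100 0.0000 0.0000 0.0000 0.0000] k=[87 87 80 12 0 0 0 0]
t=2: x=[87.0000 86.0900 72.0700 19.2800 1.5600 0.0000 0.0000 0.0000] k=[87 81 74 22 6 0 0 0]
t=3: x=[86.2200 80.8700 68.1500 26.6800 7.3000 0.7800 0.0000 0.0000] k=[86 83 65 23 7 5 0 0]
t=4: x=[85.6100 81.0500 61.8800 26.3800 8.8200 4.6100 0.6500 0.0000] k=[86 81 60 24 10 7 0 0]
t=5: x=[85.3500 78.9200 58.0500 26.8600 11.4300 6.4800 0.9100 0.0000] k=[84 81 63 28 8 1 1 0]
t=6: x=[83.6100 79.0500 60.7900 29.9500 9.6900 1.9100 0.8700 0.1300] k=[84 76 64 28 9 4 0 0]
t=7: x=[82.9600 75.4800 60.8800 30.2100 10.8200 4.1300 0.5200 0.0000] k=[87 80 59 31 6 2 0 0]
t=8: x=[86.0900 78.1800 58.0900 31.3900 8.7300 2.2600 0.2600 0.0000] k=[86 83 59 30 12 5 0 0]
t=9: x=[85.6100 80.2700 58.3500 31.4300 13.4300 5.2600 0.6500 0.0000] k=[81 76 57 36 14 8 0 0]
t=10: x=[80.3500 74.1800 56.7400 35.8700 16.0800 7.7400 1.0400 0.0000] k=[77 79 57 32 14 5 5 0]
t=11: x=[77.2600 75.8800 56.6100 32.9100 15.1700 6.1700 4.3500 0.6500] k=[80 81 58 29 12 7 2 0]
t=12: x=[80.1300 77.8800 57.2200 30.5600 13.5600 7.0000 2.3900 0.2600] k=[80 74 55 34 18 9 0 4]

0.2429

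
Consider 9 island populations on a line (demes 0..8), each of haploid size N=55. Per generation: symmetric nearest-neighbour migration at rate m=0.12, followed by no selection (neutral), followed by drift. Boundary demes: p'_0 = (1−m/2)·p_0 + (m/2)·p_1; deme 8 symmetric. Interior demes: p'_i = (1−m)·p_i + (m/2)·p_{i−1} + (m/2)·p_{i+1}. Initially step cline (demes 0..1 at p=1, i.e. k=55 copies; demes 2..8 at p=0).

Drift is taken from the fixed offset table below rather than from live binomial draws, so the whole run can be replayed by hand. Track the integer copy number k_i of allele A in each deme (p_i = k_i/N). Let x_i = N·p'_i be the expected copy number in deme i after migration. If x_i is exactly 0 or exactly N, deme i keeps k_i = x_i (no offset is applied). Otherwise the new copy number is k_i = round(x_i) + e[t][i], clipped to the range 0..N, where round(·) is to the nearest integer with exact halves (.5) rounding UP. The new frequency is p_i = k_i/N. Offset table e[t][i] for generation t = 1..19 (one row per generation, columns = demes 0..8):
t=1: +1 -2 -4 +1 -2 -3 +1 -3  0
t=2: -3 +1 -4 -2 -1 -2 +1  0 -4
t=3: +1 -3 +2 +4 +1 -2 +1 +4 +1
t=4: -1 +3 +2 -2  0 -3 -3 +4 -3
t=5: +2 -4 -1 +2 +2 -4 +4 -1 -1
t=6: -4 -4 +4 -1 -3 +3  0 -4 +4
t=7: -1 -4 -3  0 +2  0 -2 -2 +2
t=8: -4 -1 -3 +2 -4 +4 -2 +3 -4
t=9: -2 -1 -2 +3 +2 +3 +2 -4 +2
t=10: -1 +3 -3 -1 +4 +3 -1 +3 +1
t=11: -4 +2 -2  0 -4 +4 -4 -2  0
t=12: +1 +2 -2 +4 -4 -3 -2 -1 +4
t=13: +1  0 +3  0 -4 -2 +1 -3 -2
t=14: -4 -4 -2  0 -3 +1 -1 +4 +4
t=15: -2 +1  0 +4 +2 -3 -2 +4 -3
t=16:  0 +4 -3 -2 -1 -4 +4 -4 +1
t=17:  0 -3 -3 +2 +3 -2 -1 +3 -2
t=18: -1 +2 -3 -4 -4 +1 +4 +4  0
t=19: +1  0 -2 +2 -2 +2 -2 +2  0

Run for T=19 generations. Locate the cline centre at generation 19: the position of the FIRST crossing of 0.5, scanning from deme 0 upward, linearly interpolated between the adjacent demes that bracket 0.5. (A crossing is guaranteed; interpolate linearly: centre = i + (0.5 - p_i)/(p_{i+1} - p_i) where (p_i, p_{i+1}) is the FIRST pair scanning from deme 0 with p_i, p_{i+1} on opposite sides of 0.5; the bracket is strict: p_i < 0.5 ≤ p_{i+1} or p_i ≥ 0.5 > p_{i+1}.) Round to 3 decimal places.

t=0: k=[55 55 0 0 0 0 0 0 0]
t=1: x=[55.0000 51.7000 3.3000 0.0000 0.0000 0.0000 0.0000 0.0000 0.0000] k=[55 50 0 0 0 0 0 0 0]
t=2: x=[54.7000 47.3000 3.0000 0.0000 0.0000 0.0000 0.0000 0.0000 0.0000] k=[52 48 0 0 0 0 0 0 0]
t=3: x=[51.7600 45.3600 2.8800 0.0000 0.0000 0.0000 0.0000 0.0000 0.0000] k=[53 42 5 0 0 0 0 0 0]
t=4: x=[52.3400 40.4400 6.9200 0.3000 0.0000 0.0000 0.0000 0.0000 0.0000] k=[51 43 9 0 0 0 0 0 0]
t=5: x=[50.5200 41.4400 10.5000 0.5400 0.0000 0.0000 0.0000 0.0000 0.0000] k=[53 37 10 3 0 0 0 0 0]
t=6: x=[52.0400 36.3400 11.2000 3.2400 0.1800 0.0000 0.0000 0.0000 0.0000] k=[48 32 15 2 0 0 0 0 0]
t=7: x=[47.0400 31.9400 15.2400 2.6600 0.1200 0.0000 0.0000 0.0000 0.0000] k=[46 28 12 3 2 0 0 0 0]
t=8: x=[44.9200 28.1200 12.4200 3.4800 1.9400 0.1200 0.0000 0.0000 0.0000] k=[41 27 9 5 0 4 0 0 0]
t=9: x=[40.1600 26.7600 9.8400 4.9400 0.5400 3.5200 0.2400 0.0000 0.0000] k=[38 26 8 8 3 7 2 0 0]
t=10: x=[37.2800 25.6400 9.0800 7.7000 3.5400 6.4600 2.1800 0.1200 0.0000] k=[36 29 6 7 8 9 1 3 0]
t=11: x=[35.5800 28.0400 7.4400 7.0000 8.0000 8.4600 1.6000 2.7000 0.1800] k=[32 30 5 7 4 12 0 1 0]
t=12: x=[31.8800 28.6200 6.6200 6.7000 4.6600 10.8000 0.7800 0.8800 0.0600] k=[33 31 5 11 1 8 0 0 4]
t=13: x=[32.8800 29.5600 6.9200 10.0400 2.0200 7.1000 0.4800 0.2400 3.7600] k=[34 30 10 10 0 5 1 0 2]
t=14: x=[33.7600 29.0400 11.2000 9.4000 0.9000 4.4600 1.1800 0.1800 1.8800] k=[30 25 9 9 0 5 0 4 6]
t=15: x=[29.7000 24.3400 9.9600 8.4600 0.8400 4.4000 0.5400 3.8800 5.8800] k=[28 25 10 12 3 1 0 8 3]
t=16: x=[27.8200 24.2800 11.0200 11.3400 3.4200 1.0600 0.5400 7.2200 3.3000] k=[28 28 8 9 2 0 5 3 4]
t=17: x=[28.0000 26.8000 9.2600 8.5200 2.3000 0.4200 4.5800 3.1800 3.9400] k=[28 24 6 11 5 0 4 6 2]
t=18: x=[27.7600 23.1600 7.3800 10.3400 5.0600 0.5400 3.8800 5.6400 2.2400] k=[27 25 4 6 1 2 8 10 2]
t=19: x=[26.8800 23.8600 5.3800 5.5800 1.3600 2.3000 7.7600 9.4000 2.4800] k=[28 24 3 8 0 4 6 11 2]

0.125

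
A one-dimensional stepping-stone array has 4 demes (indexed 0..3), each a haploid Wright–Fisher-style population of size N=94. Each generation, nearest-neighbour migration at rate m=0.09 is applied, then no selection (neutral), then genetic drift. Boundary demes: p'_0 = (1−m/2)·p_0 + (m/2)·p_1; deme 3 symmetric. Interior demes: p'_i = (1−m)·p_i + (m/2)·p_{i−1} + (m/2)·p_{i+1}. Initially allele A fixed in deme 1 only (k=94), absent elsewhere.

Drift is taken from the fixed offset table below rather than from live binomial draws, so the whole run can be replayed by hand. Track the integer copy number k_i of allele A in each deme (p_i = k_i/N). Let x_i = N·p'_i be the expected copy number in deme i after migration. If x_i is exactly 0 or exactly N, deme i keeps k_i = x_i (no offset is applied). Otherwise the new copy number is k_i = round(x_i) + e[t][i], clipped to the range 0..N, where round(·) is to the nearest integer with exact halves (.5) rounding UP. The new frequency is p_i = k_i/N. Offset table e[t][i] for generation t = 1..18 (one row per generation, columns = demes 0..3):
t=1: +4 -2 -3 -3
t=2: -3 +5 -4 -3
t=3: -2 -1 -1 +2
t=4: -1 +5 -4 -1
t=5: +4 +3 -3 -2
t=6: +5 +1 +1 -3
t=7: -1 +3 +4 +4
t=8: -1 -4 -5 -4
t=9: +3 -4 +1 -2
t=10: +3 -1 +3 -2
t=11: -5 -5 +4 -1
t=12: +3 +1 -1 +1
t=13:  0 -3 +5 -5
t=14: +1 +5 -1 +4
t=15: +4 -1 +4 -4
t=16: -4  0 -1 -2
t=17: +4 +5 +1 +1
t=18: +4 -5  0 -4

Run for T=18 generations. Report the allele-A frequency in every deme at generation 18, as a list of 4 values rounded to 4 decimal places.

t=0: k=[0 94 0 0]
t=1: x=[4.2300 85.5400 4.2300 0.0000] k=[8 84 1 0]
t=2: x=[11.4200 76.8450 4.6900 0.0450] k=[8 82 1 0]
t=3: x=[11.3300 75.0250 4.6000 0.0450] k=[9 74 4 2]
t=4: x=[11.9250 67.9250 7.0600 2.0900] k=[11 73 3 1]
t=5: x=[13.7900 67.0600 6.0600 1.0900] k=[18 70 3 0]
t=6: x=[20.3400 64.6450 5.8800 0.1350] k=[25 66 7 0]
t=7: x=[26.8450 61.5000 9.3400 0.3150] k=[26 65 13 4]
t=8: x=[27.7550 60.9050 14.9350 4.4050] k=[27 57 10 0]
t=9: x=[28.3500 53.5350 11.6650 0.4500] k=[31 50 13 0]
t=10: x=[31.8550 47.4800 14.0800 0.5850] k=[35 46 17 0]
t=11: x=[35.4950 44.2000 17.5400 0.7650] k=[30 39 22 0]
t=12: x=[30.4050 37.8300 21.7750 0.9900] k=[33 39 21 2]
t=13: x=[33.2700 37.9200 20.9550 2.8550] k=[33 35 26 0]
t=14: x=[33.0900 34.5050 25.2350 1.1700] k=[34 40 24 5]
t=15: x=[34.2700 39.0100 23.8650 5.8550] k=[38 38 28 2]
t=16: x=[38.0000 37.5500 27.2800 3.1700] k=[34 38 26 1]
t=17: x=[34.1800 37.2800 25.4150 2.1250] k=[38 42 26 3]
t=18: x=[38.1800 41.1000 25.6850 4.0350] k=[42 36 26 0]

[0.4468, 0.3830, 0.2766, 0.0000]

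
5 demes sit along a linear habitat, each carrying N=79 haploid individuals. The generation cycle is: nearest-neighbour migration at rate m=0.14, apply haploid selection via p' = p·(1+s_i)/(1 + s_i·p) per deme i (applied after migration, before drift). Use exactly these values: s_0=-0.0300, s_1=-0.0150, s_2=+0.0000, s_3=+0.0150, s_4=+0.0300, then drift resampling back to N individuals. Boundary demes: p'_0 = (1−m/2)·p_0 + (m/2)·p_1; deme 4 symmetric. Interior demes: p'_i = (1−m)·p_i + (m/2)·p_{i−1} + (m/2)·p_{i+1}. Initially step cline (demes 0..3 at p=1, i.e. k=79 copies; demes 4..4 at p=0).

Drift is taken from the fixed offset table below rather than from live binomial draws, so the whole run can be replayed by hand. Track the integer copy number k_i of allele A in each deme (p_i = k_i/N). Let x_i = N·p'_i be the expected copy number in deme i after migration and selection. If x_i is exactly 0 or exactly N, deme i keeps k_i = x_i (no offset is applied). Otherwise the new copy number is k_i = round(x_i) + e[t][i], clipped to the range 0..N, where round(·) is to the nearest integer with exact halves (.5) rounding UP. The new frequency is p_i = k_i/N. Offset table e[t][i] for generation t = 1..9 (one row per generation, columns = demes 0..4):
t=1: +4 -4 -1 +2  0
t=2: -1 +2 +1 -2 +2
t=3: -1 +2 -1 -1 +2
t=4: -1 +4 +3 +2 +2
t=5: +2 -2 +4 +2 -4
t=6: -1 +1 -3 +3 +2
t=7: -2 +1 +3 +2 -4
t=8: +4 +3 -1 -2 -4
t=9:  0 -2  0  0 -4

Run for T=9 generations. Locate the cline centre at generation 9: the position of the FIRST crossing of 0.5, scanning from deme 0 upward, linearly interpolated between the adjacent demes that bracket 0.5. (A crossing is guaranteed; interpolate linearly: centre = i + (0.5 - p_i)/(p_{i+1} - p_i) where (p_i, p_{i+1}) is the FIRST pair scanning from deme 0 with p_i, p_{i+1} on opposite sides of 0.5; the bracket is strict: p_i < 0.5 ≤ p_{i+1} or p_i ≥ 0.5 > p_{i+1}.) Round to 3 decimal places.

t=0: k=[79 79 79 79 0]
t=1: x=[79.0000 79.0000 79.0000 73.5461 5.6840] k=[79 79 79 76 6]
t=2: x=[79.0000 79.0000 78.7900 71.4127 11.1807] k=[79 79 79 69 13]
t=3: x=[79.0000 79.0000 78.3000 65.9431 17.3163] k=[79 79 77 65 19]
t=4: x=[79.0000 78.8579 76.3000 62.8125 22.6951] k=[79 79 79 65 25]
t=5: x=[79.0000 79.0000 78.0200 63.3675 28.3349] k=[79 79 79 65 24]
t=6: x=[79.0000 79.0000 78.0200 63.2982 27.3966] k=[79 79 75 66 29]
t=7: x=[79.0000 78.7158 74.6500 64.2197 32.1520] k=[79 79 78 66 28]
t=8: x=[79.0000 78.9289 77.2300 64.3584 31.2163] k=[79 79 76 62 27]
t=9: x=[79.0000 78.7868 75.2300 60.7399 29.9980] k=[79 77 75 61 26]

3.614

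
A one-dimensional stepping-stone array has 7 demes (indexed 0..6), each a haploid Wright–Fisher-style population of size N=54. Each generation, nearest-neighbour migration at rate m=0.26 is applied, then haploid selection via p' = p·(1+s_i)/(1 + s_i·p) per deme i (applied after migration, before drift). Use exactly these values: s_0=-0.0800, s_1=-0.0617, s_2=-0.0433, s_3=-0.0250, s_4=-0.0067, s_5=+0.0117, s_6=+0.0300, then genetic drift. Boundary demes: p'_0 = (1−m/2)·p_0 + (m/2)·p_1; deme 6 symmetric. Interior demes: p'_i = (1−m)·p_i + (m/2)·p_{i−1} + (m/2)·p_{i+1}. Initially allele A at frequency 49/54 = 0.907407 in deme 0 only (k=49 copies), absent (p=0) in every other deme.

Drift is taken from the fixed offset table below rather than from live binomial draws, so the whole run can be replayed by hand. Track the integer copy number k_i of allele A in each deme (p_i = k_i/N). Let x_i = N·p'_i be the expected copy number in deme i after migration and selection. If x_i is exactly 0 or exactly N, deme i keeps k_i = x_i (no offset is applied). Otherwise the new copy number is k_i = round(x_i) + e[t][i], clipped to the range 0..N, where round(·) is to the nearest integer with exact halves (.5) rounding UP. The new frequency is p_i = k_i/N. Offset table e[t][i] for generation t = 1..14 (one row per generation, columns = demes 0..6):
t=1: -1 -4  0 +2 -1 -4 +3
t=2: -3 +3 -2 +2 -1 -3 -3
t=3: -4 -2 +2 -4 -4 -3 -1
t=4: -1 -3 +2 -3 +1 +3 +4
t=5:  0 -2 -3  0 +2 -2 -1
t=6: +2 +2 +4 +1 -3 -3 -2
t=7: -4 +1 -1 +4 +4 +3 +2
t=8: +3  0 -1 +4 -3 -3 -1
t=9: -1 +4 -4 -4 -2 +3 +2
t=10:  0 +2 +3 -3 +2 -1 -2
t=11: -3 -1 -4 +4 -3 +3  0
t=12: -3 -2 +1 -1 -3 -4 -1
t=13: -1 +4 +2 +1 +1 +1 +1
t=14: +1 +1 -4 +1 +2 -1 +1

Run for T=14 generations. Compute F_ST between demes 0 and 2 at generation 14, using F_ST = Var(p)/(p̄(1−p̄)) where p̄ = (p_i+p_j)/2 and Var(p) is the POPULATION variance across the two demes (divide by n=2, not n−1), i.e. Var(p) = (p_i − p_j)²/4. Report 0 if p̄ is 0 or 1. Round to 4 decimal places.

t=0: k=[49 0 0 0 0 0 0]
t=1: x=[41.8635 6.0208 0.0000 0.0000 0.0000 0.0000 0.0000] k=[41 2 0 0 0 0 0]
t=2: x=[34.9141 6.4399 0.2488 0.0000 0.0000 0.0000 0.0000] k=[32 9 0 0 0 0 0]
t=3: x=[27.8878 10.2795 1.1204 0.0000 0.0000 0.0000 0.0000] k=[24 8 3 0 0 0 0]
t=4: x=[20.8433 8.9445 3.1270 0.3803 0.0000 0.0000 0.0000] k=[20 6 5 0 0 0 0]
t=5: x=[17.1885 7.2795 4.3015 0.6339 0.0000 0.0000 0.0000] k=[17 5 1 1 0 0 0]
t=6: x=[14.5373 5.7067 1.4560 0.8486 0.1291 0.0000 0.0000] k=[17 8 5 2 0 0 0]
t=7: x=[14.9133 8.3218 4.8028 2.0788 0.2583 0.0000 0.0000] k=[11 9 4 6 4 0 0]
t=8: x=[10.0406 8.1590 4.7160 5.3566 3.7167 0.5260 0.0000] k=[13 8 4 9 1 0 0]
t=9: x=[11.5738 7.6999 4.9667 7.1515 1.8977 0.1315 0.0000] k=[11 12 1 3 0 3 0]
t=10: x=[10.4113 9.9141 2.5791 2.2937 0.7748 2.2449 0.4016] k=[10 12 6 0 3 1 0]
t=11: x=[9.5849 10.4142 5.7680 1.1414 2.3349 1.1429 0.1339] k=[7 9 2 5 0 4 0]
t=12: x=[6.7518 7.4132 3.1655 3.8681 1.1623 2.9927 0.5354] k=[4 5 4 3 0 0 0]
t=13: x=[3.8230 4.4718 3.8391 2.6749 0.3874 0.0000 0.0000] k=[3 8 6 4 1 0 0]
t=14: x=[3.3763 6.7069 5.7680 3.7800 1.2518 0.1315 0.0000] k=[4 8 2 5 3 0 0]

0.0065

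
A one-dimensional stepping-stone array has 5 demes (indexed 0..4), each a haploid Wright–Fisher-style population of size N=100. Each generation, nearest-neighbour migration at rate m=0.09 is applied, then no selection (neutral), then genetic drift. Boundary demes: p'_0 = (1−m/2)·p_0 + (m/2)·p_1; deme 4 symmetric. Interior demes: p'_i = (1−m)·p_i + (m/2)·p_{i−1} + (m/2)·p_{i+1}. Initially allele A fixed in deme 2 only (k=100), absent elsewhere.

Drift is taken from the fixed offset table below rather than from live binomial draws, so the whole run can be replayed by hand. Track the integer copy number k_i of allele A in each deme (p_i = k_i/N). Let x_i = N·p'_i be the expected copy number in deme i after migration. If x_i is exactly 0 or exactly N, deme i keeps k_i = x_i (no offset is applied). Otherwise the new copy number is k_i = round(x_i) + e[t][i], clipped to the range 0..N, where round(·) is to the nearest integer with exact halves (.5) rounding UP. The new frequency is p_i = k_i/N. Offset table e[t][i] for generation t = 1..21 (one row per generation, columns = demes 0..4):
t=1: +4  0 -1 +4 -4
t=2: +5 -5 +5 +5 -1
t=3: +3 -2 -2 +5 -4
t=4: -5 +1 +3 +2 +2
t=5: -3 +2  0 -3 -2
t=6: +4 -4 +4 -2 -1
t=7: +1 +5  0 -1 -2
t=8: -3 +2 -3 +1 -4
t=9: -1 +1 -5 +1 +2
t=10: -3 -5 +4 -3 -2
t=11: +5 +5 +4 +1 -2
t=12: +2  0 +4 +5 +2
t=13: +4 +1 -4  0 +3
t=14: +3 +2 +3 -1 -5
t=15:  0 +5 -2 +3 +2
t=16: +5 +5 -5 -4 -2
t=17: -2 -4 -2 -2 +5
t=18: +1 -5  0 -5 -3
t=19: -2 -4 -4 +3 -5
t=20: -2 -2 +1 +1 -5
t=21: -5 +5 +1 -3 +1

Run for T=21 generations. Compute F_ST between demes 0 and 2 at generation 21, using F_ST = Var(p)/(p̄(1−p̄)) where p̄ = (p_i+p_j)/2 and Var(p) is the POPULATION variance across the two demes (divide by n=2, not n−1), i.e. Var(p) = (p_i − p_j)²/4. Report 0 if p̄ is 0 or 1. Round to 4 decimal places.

0.0269

t=0: k=[0 0 100 0 0]
t=1: x=[0.0000 4.5000 91.0000 4.5000 0.0000] k=[0 5 90 9 0]
t=2: x=[0.2250 8.6000 82.5300 12.2400 0.4050] k=[5 4 88 17 0]
t=3: x=[4.9550 7.8250 81.0250 19.4300 0.7650] k=[8 6 79 24 0]
t=4: x=[7.9100 9.3750 73.2400 25.3950 1.0800] k=[3 10 76 27 3]
t=5: x=[3.3150 12.6550 70.8250 28.1250 4.0800] k=[0 15 71 25 2]
t=6: x=[0.6750 16.8450 66.4100 26.0350 3.0350] k=[5 13 70 24 2]
t=7: x=[5.3600 15.2050 65.3650 25.0800 2.9900] k=[6 20 65 24 1]
t=8: x=[6.6300 21.3950 61.1300 24.8100 2.0350] k=[4 23 58 26 0]
t=9: x=[4.8550 23.7200 54.9850 26.2700 1.1700] k=[4 25 50 27 3]
t=10: x=[4.9450 25.1800 47.8400 26.9550 4.0800] k=[2 20 52 24 2]
t=11: x=[2.8100 20.6300 49.3000 24.2700 2.9900] k=[8 26 53 25 1]
t=12: x=[8.8100 26.4050 50.5250 25.1800 2.0800] k=[11 26 55 30 4]
t=13: x=[11.6750 26.6300 52.5700 29.9550 5.1700] k=[16 28 49 30 8]
t=14: x=[16.5400 28.4050 47.2000 29.8650 8.9900] k=[20 30 50 29 4]
t=15: x=[20.4500 30.4500 48.1550 28.8200 5.1250] k=[20 35 46 32 7]
t=16: x=[20.6750 34.8200 44.8750 31.5050 8.1250] k=[26 40 40 28 6]
t=17: x=[26.6300 39.3700 39.4600 27.5500 6.9900] k=[25 35 37 26 12]
t=18: x=[25.4500 34.6400 36.4150 25.8650 12.6300] k=[26 30 36 21 10]
t=19: x=[26.1800 30.0900 35.0550 21.1800 10.4950] k=[24 26 31 24 5]
t=20: x=[24.0900 26.1350 30.4600 23.4600 5.8550] k=[22 24 31 24 1]
t=21: x=[22.0900 24.2250 30.3700 23.2800 2.0350] k=[17 29 31 20 3]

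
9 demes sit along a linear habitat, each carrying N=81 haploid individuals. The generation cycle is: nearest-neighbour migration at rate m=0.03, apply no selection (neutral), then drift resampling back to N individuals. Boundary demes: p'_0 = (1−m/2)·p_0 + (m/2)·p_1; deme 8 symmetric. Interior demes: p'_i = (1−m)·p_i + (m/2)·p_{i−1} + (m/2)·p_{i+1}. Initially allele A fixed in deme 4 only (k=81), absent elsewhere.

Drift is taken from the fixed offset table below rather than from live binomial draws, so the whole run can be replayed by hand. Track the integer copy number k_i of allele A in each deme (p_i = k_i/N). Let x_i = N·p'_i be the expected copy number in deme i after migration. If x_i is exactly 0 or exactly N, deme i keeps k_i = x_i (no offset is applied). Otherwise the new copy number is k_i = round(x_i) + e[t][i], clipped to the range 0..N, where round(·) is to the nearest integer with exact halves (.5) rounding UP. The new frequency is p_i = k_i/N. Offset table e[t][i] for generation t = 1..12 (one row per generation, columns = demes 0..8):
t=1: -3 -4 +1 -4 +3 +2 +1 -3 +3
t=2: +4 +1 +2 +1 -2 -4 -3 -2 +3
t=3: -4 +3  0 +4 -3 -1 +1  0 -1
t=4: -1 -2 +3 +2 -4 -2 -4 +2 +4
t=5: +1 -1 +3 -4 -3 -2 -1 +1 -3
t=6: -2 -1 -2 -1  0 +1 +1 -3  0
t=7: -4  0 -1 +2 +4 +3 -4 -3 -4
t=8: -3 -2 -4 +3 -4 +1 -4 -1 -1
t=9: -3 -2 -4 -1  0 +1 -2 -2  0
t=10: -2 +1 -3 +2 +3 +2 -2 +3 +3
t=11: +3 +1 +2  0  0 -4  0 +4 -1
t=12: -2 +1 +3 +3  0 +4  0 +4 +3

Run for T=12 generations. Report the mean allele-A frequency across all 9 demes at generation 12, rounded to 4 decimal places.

t=0: k=[0 0 0 0 81 0 0 0 0]
t=1: x=[0.0000 0.0000 0.0000 1.2150 78.5700 1.2150 0.0000 0.0000 0.0000] k=[0 0 0 0 81 3 0 0 0]
t=2: x=[0.0000 0.0000 0.0000 1.2150 78.6150 4.1250 0.0450 0.0000 0.0000] k=[0 0 0 2 77 0 0 0 0]
t=3: x=[0.0000 0.0000 0.0300 3.0950 74.7200 1.1550 0.0000 0.0000 0.0000] k=[0 0 0 7 72 0 0 0 0]
t=4: x=[0.0000 0.0000 0.1050 7.8700 69.9450 1.0800 0.0000 0.0000 0.0000] k=[0 0 3 10 66 0 0 0 0]
t=5: x=[0.0000 0.0450 3.0600 10.7350 64.1700 0.9900 0.0000 0.0000 0.0000] k=[0 0 6 7 61 0 0 0 0]
t=6: x=[0.0000 0.0900 5.9250 7.7950 59.2750 0.9150 0.0000 0.0000 0.0000] k=[0 0 4 7 59 2 0 0 0]
t=7: x=[0.0000 0.0600 3.9850 7.7350 57.3650 2.8250 0.0300 0.0000 0.0000] k=[0 0 3 10 61 6 0 0 0]
t=8: x=[0.0000 0.0450 3.0600 10.6600 59.4100 6.7350 0.0900 0.0000 0.0000] k=[0 0 0 14 55 8 0 0 0]
t=9: x=[0.0000 0.0000 0.2100 14.4050 53.6800 8.5850 0.1200 0.0000 0.0000] k=[0 0 0 13 54 10 0 0 0]
t=10: x=[0.0000 0.0000 0.1950 13.4200 52.7250 10.5100 0.1500 0.0000 0.0000] k=[0 0 0 15 56 13 0 0 0]
t=11: x=[0.0000 0.0000 0.2250 15.3900 54.7400 13.4500 0.1950 0.0000 0.0000] k=[0 0 2 15 55 9 0 0 0]
t=12: x=[0.0000 0.0300 2.1650 15.4050 53.7100 9.5550 0.1350 0.0000 0.0000] k=[0 1 5 18 54 14 0 0 0]

0.1262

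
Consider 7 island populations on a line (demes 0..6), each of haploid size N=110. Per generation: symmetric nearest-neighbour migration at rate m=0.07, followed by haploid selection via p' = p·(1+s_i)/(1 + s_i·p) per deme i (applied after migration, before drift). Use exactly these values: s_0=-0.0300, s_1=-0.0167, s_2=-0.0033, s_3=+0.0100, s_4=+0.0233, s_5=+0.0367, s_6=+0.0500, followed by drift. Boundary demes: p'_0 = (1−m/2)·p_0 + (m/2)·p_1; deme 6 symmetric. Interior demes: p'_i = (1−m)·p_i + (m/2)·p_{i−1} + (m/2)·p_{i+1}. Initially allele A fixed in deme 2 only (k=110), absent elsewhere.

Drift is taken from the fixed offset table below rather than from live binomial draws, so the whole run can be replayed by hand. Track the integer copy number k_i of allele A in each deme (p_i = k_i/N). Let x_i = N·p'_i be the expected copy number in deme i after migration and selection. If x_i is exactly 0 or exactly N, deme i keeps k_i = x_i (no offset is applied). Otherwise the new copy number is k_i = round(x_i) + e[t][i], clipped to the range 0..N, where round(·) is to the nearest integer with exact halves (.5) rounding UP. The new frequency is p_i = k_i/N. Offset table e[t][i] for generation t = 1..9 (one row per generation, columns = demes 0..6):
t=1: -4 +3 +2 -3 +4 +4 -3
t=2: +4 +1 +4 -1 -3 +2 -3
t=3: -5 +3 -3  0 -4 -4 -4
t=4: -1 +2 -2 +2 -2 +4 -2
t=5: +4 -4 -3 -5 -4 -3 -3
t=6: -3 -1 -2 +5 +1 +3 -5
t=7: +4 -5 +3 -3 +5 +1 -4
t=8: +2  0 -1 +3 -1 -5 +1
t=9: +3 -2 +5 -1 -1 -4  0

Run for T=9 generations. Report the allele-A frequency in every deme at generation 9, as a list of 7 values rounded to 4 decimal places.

t=0: k=[0 0 110 0 0 0 0]
t=1: x=[0.0000 3.7879 102.2763 3.8871 0.0000 0.0000 0.0000] k=[0 7 104 1 0 0 0]
t=2: x=[0.2377 9.9959 96.9621 4.6138 0.0358 0.0000 0.0000] k=[4 11 101 4 0 0 0]
t=3: x=[4.1224 13.7017 94.4108 7.3227 0.1433 0.0000 0.0000] k=[0 17 91 7 0 0 0]
t=4: x=[0.5772 18.7318 85.4069 9.7833 0.2507 0.0000 0.0000] k=[0 21 83 12 0 0 0]
t=5: x=[0.7131 22.1357 78.2704 14.1875 0.4297 0.0000 0.0000] k=[5 18 75 9 0 0 0]
t=6: x=[5.2992 19.2708 70.6115 11.0939 0.3223 0.0000 0.0000] k=[2 18 69 16 1 0 0]
t=7: x=[2.4849 18.9593 65.2723 17.4758 1.5242 0.0363 0.0000] k=[6 14 68 14 7 1 0]
t=8: x=[6.1021 15.3858 64.1316 15.7790 7.1882 1.2176 0.0367] k=[8 15 63 19 6 0 1]
t=9: x=[8.0157 16.2010 59.6898 20.2489 6.3821 0.2540 1.0128] k=[11 14 65 19 5 0 1]

[0.1000, 0.1273, 0.5909, 0.1727, 0.0455, 0.0000, 0.0091]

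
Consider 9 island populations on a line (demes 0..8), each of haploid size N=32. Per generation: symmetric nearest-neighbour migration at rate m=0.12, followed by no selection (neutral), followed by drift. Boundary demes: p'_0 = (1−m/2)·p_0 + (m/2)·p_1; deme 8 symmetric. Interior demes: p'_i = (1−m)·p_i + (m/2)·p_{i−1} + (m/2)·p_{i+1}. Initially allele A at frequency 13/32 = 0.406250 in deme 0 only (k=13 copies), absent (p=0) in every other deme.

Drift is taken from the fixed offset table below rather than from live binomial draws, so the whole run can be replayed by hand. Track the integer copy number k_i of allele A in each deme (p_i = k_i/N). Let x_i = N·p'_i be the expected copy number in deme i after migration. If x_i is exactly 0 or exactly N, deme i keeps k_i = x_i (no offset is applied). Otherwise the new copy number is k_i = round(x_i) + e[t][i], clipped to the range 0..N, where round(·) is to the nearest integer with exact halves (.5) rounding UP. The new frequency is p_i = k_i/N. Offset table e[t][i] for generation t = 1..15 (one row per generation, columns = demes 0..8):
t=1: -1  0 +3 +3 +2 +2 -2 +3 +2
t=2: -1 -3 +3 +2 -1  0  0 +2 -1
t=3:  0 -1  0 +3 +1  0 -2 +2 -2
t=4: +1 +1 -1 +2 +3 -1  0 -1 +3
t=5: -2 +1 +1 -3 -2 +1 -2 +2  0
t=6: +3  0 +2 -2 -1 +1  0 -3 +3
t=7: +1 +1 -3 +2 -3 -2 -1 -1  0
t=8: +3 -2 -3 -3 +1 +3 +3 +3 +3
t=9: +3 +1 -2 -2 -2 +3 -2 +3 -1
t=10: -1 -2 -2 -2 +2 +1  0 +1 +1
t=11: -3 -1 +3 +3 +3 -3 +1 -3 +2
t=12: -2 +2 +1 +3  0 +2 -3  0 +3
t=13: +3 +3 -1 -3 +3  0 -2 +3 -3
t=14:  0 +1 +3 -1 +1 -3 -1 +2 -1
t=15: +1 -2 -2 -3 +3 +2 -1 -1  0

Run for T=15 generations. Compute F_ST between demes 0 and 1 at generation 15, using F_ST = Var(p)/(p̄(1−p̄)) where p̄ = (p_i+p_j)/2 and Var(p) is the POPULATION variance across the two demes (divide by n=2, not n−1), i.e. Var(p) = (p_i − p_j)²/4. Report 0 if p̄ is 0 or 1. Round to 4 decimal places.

0.0292

t=0: k=[13 0 0 0 0 0 0 0 0]
t=1: x=[12.2200 0.7800 0.0000 0.0000 0.0000 0.0000 0.0000 0.0000 0.0000] k=[11 1 0 0 0 0 0 0 0]
t=2: x=[10.4000 1.5400 0.0600 0.0000 0.0000 0.0000 0.0000 0.0000 0.0000] k=[9 0 3 0 0 0 0 0 0]
t=3: x=[8.4600 0.7200 2.6400 0.1800 0.0000 0.0000 0.0000 0.0000 0.0000] k=[8 0 3 3 0 0 0 0 0]
t=4: x=[7.5200 0.6600 2.8200 2.8200 0.1800 0.0000 0.0000 0.0000 0.0000] k=[9 2 2 5 3 0 0 0 0]
t=5: x=[8.5800 2.4200 2.1800 4.7000 2.9400 0.1800 0.0000 0.0000 0.0000] k=[7 3 3 2 1 1 0 0 0]
t=6: x=[6.7600 3.2400 2.9400 2.0000 1.0600 0.9400 0.0600 0.0000 0.0000] k=[10 3 5 0 0 2 0 0 0]
t=7: x=[9.5800 3.5400 4.5800 0.3000 0.1200 1.7600 0.1200 0.0000 0.0000] k=[11 5 2 2 0 0 0 0 0]
t=8: x=[10.6400 5.1800 2.1800 1.8800 0.1200 0.0000 0.0000 0.0000 0.0000] k=[14 3 0 0 1 0 0 0 0]
t=9: x=[13.3400 3.4800 0.1800 0.0600 0.8800 0.0600 0.0000 0.0000 0.0000] k=[16 4 0 0 0 3 0 0 0]
t=10: x=[15.2800 4.4800 0.2400 0.0000 0.1800 2.6400 0.1800 0.0000 0.0000] k=[14 2 0 0 2 4 0 0 0]
t=11: x=[13.2800 2.6000 0.1200 0.1200 2.0000 3.6400 0.2400 0.0000 0.0000] k=[10 2 3 3 5 1 1 0 0]
t=12: x=[9.5200 2.5400 2.9400 3.1200 4.6400 1.2400 0.9400 0.0600 0.0000] k=[8 5 4 6 5 3 0 0 0]
t=13: x=[7.8200 5.1200 4.1800 5.8200 4.9400 2.9400 0.1800 0.0000 0.0000] k=[11 8 3 3 8 3 0 0 0]
t=14: x=[10.8200 7.8800 3.3000 3.3000 7.4000 3.1200 0.1800 0.0000 0.0000] k=[11 9 6 2 8 0 0 0 0]
t=15: x=[10.8800 8.9400 5.9400 2.6000 7.1600 0.4800 0.0000 0.0000 0.0000] k=[12 7 4 0 10 2 0 0 0]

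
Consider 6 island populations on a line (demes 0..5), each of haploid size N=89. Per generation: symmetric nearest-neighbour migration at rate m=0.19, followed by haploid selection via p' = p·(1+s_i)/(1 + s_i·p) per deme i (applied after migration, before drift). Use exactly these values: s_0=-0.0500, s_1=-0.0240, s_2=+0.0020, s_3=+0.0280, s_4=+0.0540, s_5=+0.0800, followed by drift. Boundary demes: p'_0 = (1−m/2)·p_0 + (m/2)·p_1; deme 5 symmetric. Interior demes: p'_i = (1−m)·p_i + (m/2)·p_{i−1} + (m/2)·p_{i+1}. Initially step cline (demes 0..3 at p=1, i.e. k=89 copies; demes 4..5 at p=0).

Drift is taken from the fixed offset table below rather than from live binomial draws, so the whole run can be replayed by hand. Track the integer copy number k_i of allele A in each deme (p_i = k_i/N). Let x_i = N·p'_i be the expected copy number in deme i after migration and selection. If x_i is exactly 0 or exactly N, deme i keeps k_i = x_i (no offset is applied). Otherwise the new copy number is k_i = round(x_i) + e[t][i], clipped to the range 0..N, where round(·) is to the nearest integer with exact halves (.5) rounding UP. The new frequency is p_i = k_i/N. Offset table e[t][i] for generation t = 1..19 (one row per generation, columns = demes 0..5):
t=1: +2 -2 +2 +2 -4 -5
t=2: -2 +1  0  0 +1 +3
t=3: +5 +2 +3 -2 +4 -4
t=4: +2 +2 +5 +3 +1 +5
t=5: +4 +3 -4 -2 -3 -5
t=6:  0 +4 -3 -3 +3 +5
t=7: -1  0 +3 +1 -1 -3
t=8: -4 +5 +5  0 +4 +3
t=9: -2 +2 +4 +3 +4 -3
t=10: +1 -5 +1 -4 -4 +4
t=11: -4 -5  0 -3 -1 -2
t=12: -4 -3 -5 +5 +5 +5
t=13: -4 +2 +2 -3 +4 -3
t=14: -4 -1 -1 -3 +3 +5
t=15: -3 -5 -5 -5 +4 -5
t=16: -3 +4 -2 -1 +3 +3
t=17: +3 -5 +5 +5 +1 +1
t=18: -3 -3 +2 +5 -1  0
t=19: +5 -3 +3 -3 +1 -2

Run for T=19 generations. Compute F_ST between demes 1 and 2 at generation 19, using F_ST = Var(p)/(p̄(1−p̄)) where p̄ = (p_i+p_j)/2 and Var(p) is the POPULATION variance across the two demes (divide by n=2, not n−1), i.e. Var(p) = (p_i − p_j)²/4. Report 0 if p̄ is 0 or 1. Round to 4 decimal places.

0.0323

t=0: k=[89 89 89 89 0 0]
t=1: x=[89.0000 89.0000 89.0000 80.7540 8.8661 0.0000] k=[89 89 89 83 5 0]
t=2: x=[89.0000 89.0000 88.4311 76.4605 12.4891 0.5128] k=[89 89 88 76 13 4]
t=3: x=[89.0000 88.9027 86.9590 71.5457 18.9011 5.2206] k=[89 89 89 70 23 1]
t=4: x=[89.0000 89.0000 87.1985 67.7894 26.3397 3.3280] k=[89 89 89 71 27 8]
t=5: x=[89.0000 89.0000 87.2933 68.9620 30.4191 10.4969] k=[89 89 83 67 27 5]
t=6: x=[89.0000 88.4161 82.0628 65.2045 29.7422 7.6087] k=[89 89 79 62 33 13]
t=7: x=[89.0000 88.0269 78.3537 61.3887 34.9649 15.8793] k=[89 88 81 62 34 13]
t=8: x=[88.9000 87.3921 79.8764 61.6707 35.7843 15.9792] k=[85 89 85 62 40 19]
t=9: x=[85.1976 88.2215 83.2058 62.6105 41.2565 22.2546] k=[83 89 87 66 45 19]
t=10: x=[83.3025 88.2215 85.2023 66.4679 45.6949 22.7486] k=[84 83 86 62 42 27]
t=11: x=[83.6530 83.2507 83.4454 62.8924 43.6439 29.9342] k=[80 78 83 60 43 28]
t=12: x=[79.3786 78.4410 80.3556 61.1016 44.3598 30.9601] k=[75 75 75 66 49 36]
t=13: x=[74.3842 74.7110 74.1697 65.7179 50.5325 38.9114] k=[70 77 76 63 55 36]
t=14: x=[69.9070 75.9722 74.8837 63.9747 55.0659 39.4875] k=[66 75 74 61 58 44]
t=15: x=[65.9908 73.7454 72.8864 62.4671 58.0254 47.0397] k=[63 69 68 57 62 42]
t=16: x=[62.6282 67.9470 67.0830 59.0710 60.6506 45.6121] k=[60 72 65 58 64 49]
t=17: x=[60.1490 69.8322 65.0350 59.7795 62.9838 52.0976] k=[63 65 70 65 64 53]
t=18: x=[62.2400 64.8600 69.0809 65.8560 64.0061 55.6644] k=[59 62 71 71 63 56]
t=19: x=[58.2612 62.1164 70.1747 70.6456 64.0501 58.2322] k=[63 59 73 68 65 56]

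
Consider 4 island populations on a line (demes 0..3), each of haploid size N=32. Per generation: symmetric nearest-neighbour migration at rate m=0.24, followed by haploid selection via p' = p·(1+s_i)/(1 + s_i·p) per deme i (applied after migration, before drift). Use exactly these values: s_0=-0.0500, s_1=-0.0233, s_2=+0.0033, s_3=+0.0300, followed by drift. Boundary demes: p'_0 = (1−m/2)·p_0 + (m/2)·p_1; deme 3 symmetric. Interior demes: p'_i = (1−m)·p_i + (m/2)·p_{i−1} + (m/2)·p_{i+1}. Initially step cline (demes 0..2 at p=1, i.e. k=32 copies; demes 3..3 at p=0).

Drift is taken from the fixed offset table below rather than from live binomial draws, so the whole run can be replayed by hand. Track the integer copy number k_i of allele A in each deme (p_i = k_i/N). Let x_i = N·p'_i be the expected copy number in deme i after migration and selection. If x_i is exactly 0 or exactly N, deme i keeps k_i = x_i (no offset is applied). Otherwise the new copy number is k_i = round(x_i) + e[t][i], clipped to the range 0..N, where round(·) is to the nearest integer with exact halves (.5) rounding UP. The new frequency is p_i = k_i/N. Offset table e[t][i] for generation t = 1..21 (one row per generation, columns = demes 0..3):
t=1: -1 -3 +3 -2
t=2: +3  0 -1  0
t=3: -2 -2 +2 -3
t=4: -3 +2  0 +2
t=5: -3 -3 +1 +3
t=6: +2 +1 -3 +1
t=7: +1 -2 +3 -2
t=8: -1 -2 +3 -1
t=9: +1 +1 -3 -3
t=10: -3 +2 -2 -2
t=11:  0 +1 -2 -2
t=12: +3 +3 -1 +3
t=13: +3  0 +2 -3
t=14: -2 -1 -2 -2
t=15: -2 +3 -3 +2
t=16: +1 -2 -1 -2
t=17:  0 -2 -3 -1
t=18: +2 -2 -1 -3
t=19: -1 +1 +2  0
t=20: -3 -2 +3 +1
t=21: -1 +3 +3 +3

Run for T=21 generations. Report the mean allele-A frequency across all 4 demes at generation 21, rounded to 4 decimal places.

0.6094

t=0: k=[32 32 32 0]
t=1: x=[32.0000 32.0000 28.1711 3.9410] k=[32 32 31 2]
t=2: x=[32.0000 31.8771 27.6524 5.6156] k=[32 32 27 6]
t=3: x=[32.0000 31.3860 25.0979 8.7061] k=[32 29 27 6]
t=4: x=[31.6213 29.0576 24.7385 8.7061] k=[29 31 25 11]
t=5: x=[29.1079 29.9962 24.0597 12.9070] k=[26 27 25 16]
t=6: x=[25.8698 26.5340 24.1795 17.3151] k=[28 28 21 18]
t=7: x=[27.8170 27.0624 21.5033 18.5908] k=[29 25 25 17]
t=8: x=[28.3577 25.3568 24.0597 18.1925] k=[27 23 27 17]
t=9: x=[26.2831 23.8172 25.3374 18.4315] k=[27 25 22 15]
t=10: x=[26.5313 24.7486 21.5432 16.0765] k=[24 27 20 14]
t=11: x=[24.0577 25.6813 20.1446 14.9552] k=[24 27 18 13]
t=12: x=[24.0577 25.4379 18.5057 13.8316] k=[27 28 18 17]
t=13: x=[26.9041 26.5746 19.1054 17.3551] k=[30 27 21 14]
t=14: x=[29.5254 26.5340 20.9039 15.0755] k=[28 26 19 13]
t=15: x=[27.5678 25.2756 19.1453 13.9521] k=[26 28 16 16]
t=16: x=[25.9937 26.2090 17.4661 16.2365] k=[27 24 16 14]
t=17: x=[26.4072 23.2509 16.7463 14.4740] k=[26 21 14 13]
t=18: x=[25.1272 20.5875 14.7462 13.3494] k=[27 19 14 10]
t=19: x=[25.7872 19.1793 14.1460 10.6894] k=[25 20 16 11]
t=20: x=[24.0988 19.9434 15.9064 11.8195] k=[21 18 19 13]
t=21: x=[20.2614 18.2956 18.1859 13.9521] k=[19 21 21 17]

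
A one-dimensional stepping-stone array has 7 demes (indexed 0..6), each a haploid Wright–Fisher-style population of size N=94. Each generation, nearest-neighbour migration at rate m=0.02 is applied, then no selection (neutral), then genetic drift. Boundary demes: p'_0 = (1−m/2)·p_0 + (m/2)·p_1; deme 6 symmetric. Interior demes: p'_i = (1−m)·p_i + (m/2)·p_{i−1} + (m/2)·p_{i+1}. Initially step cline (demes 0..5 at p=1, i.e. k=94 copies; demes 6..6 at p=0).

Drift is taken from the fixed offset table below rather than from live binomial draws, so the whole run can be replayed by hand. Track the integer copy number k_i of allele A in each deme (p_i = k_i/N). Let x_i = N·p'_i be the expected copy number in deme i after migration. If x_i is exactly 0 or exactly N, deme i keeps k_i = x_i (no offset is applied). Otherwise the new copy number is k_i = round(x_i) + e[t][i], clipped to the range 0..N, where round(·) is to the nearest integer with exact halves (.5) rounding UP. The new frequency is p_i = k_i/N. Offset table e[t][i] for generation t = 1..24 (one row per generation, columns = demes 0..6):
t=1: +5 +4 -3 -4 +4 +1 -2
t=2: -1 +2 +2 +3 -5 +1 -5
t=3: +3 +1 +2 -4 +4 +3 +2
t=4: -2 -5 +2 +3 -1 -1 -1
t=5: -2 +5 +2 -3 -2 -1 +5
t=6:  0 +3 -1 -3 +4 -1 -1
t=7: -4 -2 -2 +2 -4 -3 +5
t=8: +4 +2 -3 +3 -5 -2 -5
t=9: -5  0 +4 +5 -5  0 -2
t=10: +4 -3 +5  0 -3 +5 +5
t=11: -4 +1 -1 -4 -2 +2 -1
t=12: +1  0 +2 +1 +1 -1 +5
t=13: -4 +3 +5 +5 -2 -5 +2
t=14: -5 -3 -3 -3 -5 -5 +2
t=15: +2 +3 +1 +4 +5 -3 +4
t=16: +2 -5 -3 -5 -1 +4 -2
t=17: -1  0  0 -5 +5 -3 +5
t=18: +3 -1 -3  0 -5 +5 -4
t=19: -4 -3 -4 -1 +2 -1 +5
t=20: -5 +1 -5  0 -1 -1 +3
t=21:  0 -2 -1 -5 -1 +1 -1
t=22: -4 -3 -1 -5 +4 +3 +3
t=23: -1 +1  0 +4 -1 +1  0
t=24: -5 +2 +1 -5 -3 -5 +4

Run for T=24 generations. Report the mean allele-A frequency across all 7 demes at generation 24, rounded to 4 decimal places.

0.7538

t=0: k=[94 94 94 94 94 94 0]
t=1: x=[94.0000 94.0000 94.0000 94.0000 94.0000 93.0600 0.9400] k=[94 94 94 94 94 94 0]
t=2: x=[94.0000 94.0000 94.0000 94.0000 94.0000 93.0600 0.9400] k=[94 94 94 94 94 94 0]
t=3: x=[94.0000 94.0000 94.0000 94.0000 94.0000 93.0600 0.9400] k=[94 94 94 94 94 94 3]
t=4: x=[94.0000 94.0000 94.0000 94.0000 94.0000 93.0900 3.9100] k=[94 94 94 94 94 92 3]
t=5: x=[94.0000 94.0000 94.0000 94.0000 93.9800 91.1300 3.8900] k=[94 94 94 94 92 90 9]
t=6: x=[94.0000 94.0000 94.0000 93.9800 92.0000 89.2100 9.8100] k=[94 94 94 91 94 88 9]
t=7: x=[94.0000 94.0000 93.9700 91.0600 93.9100 87.2700 9.7900] k=[94 94 92 93 90 84 15]
t=8: x=[94.0000 93.9800 92.0300 92.9600 89.9700 83.3700 15.6900] k=[94 94 89 94 85 81 11]
t=9: x=[94.0000 93.9500 89.1000 93.8600 85.0500 80.3400 11.7000] k=[94 94 93 94 80 80 10]
t=10: x=[94.0000 93.9900 93.0200 93.8500 80.1400 79.3000 10.7000] k=[94 91 94 94 77 84 16]
t=11: x=[93.9700 91.0600 93.9700 93.8300 77.2400 83.2500 16.6800] k=[90 92 93 90 75 85 16]
t=12: x=[90.0200 91.9900 92.9600 89.8800 75.2500 84.2100 16.6900] k=[91 92 94 91 76 83 22]
t=13: x=[91.0100 92.0100 93.9500 90.8800 76.2200 82.3200 22.6100] k=[87 94 94 94 74 77 25]
t=14: x=[87.0700 93.9300 94.0000 93.8000 74.2300 76.4500 25.5200] k=[82 91 94 91 69 71 28]
t=15: x=[82.0900 90.9400 93.9400 90.8100 69.2400 70.5500 28.4300] k=[84 94 94 94 74 68 32]
t=16: x=[84.1000 93.9000 94.0000 93.8000 74.1400 67.7000 32.3600] k=[86 89 94 89 73 72 30]
t=17: x=[86.0300 89.0200 93.9000 88.8900 73.1500 71.5900 30.4200] k=[85 89 94 84 78 69 35]
t=18: x=[85.0400 89.0100 93.8500 84.0400 77.9700 68.7500 35.3400] k=[88 88 91 84 73 74 31]
t=19: x=[88.0000 88.0300 90.9000 83.9600 73.1200 73.5600 31.4300] k=[84 85 87 83 75 73 36]
t=20: x=[84.0100 85.0100 86.9400 82.9600 75.0600 72.6500 36.3700] k=[79 86 82 83 74 72 39]
t=21: x=[79.0700 85.8900 82.0500 82.9000 74.0700 71.6900 39.3300] k=[79 84 81 78 73 73 38]
t=22: x=[79.0500 83.9200 81.0000 77.9800 73.0500 72.6500 38.3500] k=[75 81 80 73 77 76 41]
t=23: x=[75.0600 80.9300 79.9400 73.1100 76.9500 75.6600 41.3500] k=[74 82 80 77 76 77 41]
t=24: x=[74.0800 81.9000 79.9900 77.0200 76.0200 76.6300 41.3600] k=[69 84 81 72 73 72 45]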